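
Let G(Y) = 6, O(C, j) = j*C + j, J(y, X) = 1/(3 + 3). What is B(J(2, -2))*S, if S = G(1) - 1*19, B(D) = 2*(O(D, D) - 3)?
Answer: 1313/18 ≈ 72.944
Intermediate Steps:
J(y, X) = 1/6
O(C, j) = j + C*j (O(C, j) = C*j + j = j + C*j)
B(D) = -6 + 2*D*(1 + D) (B(D) = 2*(D*(1 + D) - 3) = 2*(-3 + D*(1 + D)) = -6 + 2*D*(1 + D))
S = -13 (S = 6 - 1*19 = 6 - 19 = -13)
B(J(2, -2))*S = (-6 + 2*(1/6)*(1 + 1/6))*(-13) = (-6 + 2*(1/6)*(7/6))*(-13) = (-6 + 7/18)*(-13) = -101/18*(-13) = 1313/18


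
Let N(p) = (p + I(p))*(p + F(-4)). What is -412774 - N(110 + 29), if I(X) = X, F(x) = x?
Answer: -450304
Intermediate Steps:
N(p) = 2*p*(-4 + p) (N(p) = (p + p)*(p - 4) = (2*p)*(-4 + p) = 2*p*(-4 + p))
-412774 - N(110 + 29) = -412774 - 2*(110 + 29)*(-4 + (110 + 29)) = -412774 - 2*139*(-4 + 139) = -412774 - 2*139*135 = -412774 - 1*37530 = -412774 - 37530 = -450304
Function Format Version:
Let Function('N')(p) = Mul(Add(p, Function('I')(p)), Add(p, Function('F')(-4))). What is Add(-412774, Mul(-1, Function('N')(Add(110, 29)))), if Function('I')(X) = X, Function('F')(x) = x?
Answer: -450304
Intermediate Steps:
Function('N')(p) = Mul(2, p, Add(-4, p)) (Function('N')(p) = Mul(Add(p, p), Add(p, -4)) = Mul(Mul(2, p), Add(-4, p)) = Mul(2, p, Add(-4, p)))
Add(-412774, Mul(-1, Function('N')(Add(110, 29)))) = Add(-412774, Mul(-1, Mul(2, Add(110, 29), Add(-4, Add(110, 29))))) = Add(-412774, Mul(-1, Mul(2, 139, Add(-4, 139)))) = Add(-412774, Mul(-1, Mul(2, 139, 135))) = Add(-412774, Mul(-1, 37530)) = Add(-412774, -37530) = -450304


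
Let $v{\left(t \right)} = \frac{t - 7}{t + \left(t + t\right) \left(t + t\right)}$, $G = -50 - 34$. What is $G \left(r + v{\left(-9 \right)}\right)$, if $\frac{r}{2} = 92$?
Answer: $- \frac{231776}{15} \approx -15452.0$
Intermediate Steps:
$G = -84$
$v{\left(t \right)} = \frac{-7 + t}{t + 4 t^{2}}$ ($v{\left(t \right)} = \frac{-7 + t}{t + 2 t 2 t} = \frac{-7 + t}{t + 4 t^{2}}$)
$r = 184$ ($r = 2 \cdot 92 = 184$)
$G \left(r + v{\left(-9 \right)}\right) = - 84 \left(184 + \frac{-7 - 9}{\left(-9\right) \left(1 + 4 \left(-9\right)\right)}\right) = - 84 \left(184 - \frac{1}{9} \frac{1}{1 - 36} \left(-16\right)\right) = - 84 \left(184 - \frac{1}{9} \frac{1}{-35} \left(-16\right)\right) = - 84 \left(184 - \left(- \frac{1}{315}\right) \left(-16\right)\right) = - 84 \left(184 - \frac{16}{315}\right) = \left(-84\right) \frac{57944}{315} = - \frac{231776}{15}$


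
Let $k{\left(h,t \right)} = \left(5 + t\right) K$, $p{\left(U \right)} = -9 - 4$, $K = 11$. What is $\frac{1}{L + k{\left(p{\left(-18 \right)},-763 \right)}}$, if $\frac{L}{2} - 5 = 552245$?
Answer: $\frac{1}{1096162} \approx 9.1227 \cdot 10^{-7}$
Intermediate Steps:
$p{\left(U \right)} = -13$
$L = 1104500$ ($L = 10 + 2 \cdot 552245 = 10 + 1104490 = 1104500$)
$k{\left(h,t \right)} = 55 + 11 t$ ($k{\left(h,t \right)} = \left(5 + t\right) 11 = 55 + 11 t$)
$\frac{1}{L + k{\left(p{\left(-18 \right)},-763 \right)}} = \frac{1}{1104500 + \left(55 + 11 \left(-763\right)\right)} = \frac{1}{1104500 + \left(55 - 8393\right)} = \frac{1}{1104500 - 8338} = \frac{1}{1096162}$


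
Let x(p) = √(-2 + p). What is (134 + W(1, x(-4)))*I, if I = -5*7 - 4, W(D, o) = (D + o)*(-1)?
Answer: -5187 + 39*I*√6 ≈ -5187.0 + 95.53*I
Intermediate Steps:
W(D, o) = -D - o
I = -39 (I = -35 - 4 = -39)
(134 + W(1, x(-4)))*I = (134 + (-1*1 - √(-2 - 4)))*(-39) = (134 + (-1 - √(-6)))*(-39) = (134 + (-1 - I*√6))*(-39) = (133 - I*√6)*(-39) = -5187 + 39*I*√6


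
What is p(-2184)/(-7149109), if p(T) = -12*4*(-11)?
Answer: -48/649919 ≈ -7.3855e-5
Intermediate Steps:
p(T) = 528 (p(T) = -48*(-11) = 528)
p(-2184)/(-7149109) = 528/(-7149109) = 528*(-1/7149109) = -48/649919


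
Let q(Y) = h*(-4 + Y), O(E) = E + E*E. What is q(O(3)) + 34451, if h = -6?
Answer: 34403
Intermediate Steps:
O(E) = E + E**2
q(Y) = 24 - 6*Y (q(Y) = -6*(-4 + Y) = 24 - 6*Y)
q(O(3)) + 34451 = (24 - 18*(1 + 3)) + 34451 = (24 - 18*4) + 34451 = (24 - 6*12) + 34451 = (24 - 72) + 34451 = -48 + 34451 = 34403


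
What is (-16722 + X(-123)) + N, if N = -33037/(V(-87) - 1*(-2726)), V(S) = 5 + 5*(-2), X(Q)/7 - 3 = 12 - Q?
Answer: -42905113/2721 ≈ -15768.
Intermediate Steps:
X(Q) = 105 - 7*Q (X(Q) = 21 + 7*(12 - Q) = 21 + (84 - 7*Q) = 105 - 7*Q)
V(S) = -5 (V(S) = 5 - 10 = -5)
N = -33037/2721 (N = -33037/(-5 - 1*(-2726)) = -33037/(-5 + 2726) = -33037/2721 ≈ -12.141)
(-16722 + X(-123)) + N = (-16722 + (105 - 7*(-123))) - 33037/2721 = (-16722 + (105 + 861)) - 33037/2721 = (-16722 + 966) - 33037/2721 = -15756 - 33037/2721 = -42905113/2721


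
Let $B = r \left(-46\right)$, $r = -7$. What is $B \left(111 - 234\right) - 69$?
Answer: $-39675$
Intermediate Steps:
$B = 322$ ($B = \left(-7\right) \left(-46\right) = 322$)
$B \left(111 - 234\right) - 69 = 322 \left(111 - 234\right) - 69 = 322 \left(-123\right) - 69 = -39606 - 69 = -39675$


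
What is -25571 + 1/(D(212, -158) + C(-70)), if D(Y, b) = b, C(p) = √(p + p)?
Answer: -320967271/12552 - I*√35/12552 ≈ -25571.0 - 0.00047133*I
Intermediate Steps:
C(p) = √2*√p (C(p) = √(2*p) = √2*√p)
-25571 + 1/(D(212, -158) + C(-70)) = -25571 + 1/(-158 + √2*√(-70)) = -25571 + 1/(-158 + √2*(I*√70)) = -25571 + 1/(-158 + 2*I*√35)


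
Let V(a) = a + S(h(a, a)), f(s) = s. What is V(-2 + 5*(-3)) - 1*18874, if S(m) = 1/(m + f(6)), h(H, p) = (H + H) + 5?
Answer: -434494/23 ≈ -18891.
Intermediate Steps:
h(H, p) = 5 + 2*H (h(H, p) = 2*H + 5 = 5 + 2*H)
S(m) = 1/(6 + m) (S(m) = 1/(m + 6) = 1/(6 + m))
V(a) = a + 1/(11 + 2*a) (V(a) = a + 1/(6 + (5 + 2*a)) = a + 1/(11 + 2*a))
V(-2 + 5*(-3)) - 1*18874 = (1 + (-2 + 5*(-3))*(11 + 2*(-2 + 5*(-3))))/(11 + 2*(-2 + 5*(-3))) - 1*18874 = (1 + (-2 - 15)*(11 + 2*(-2 - 15)))/(11 + 2*(-2 - 15)) - 18874 = (1 - 17*(11 + 2*(-17)))/(11 + 2*(-17)) - 18874 = (1 - 17*(11 - 34))/(11 - 34) - 18874 = (1 - 17*(-23))/(-23) - 18874 = -(1 + 391)/23 - 18874 = -1/23*392 - 18874 = -392/23 - 18874 = -434494/23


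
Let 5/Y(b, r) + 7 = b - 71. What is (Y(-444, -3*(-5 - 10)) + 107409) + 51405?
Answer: 82900903/522 ≈ 1.5881e+5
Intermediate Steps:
Y(b, r) = 5/(-78 + b) (Y(b, r) = 5/(-7 + (b - 71)) = 5/(-7 + (-71 + b)) = 5/(-78 + b))
(Y(-444, -3*(-5 - 10)) + 107409) + 51405 = (5/(-78 - 444) + 107409) + 51405 = (5/(-522) + 107409) + 51405 = (5*(-1/522) + 107409) + 51405 = (-5/522 + 107409) + 51405 = 56067493/522 + 51405 = 82900903/522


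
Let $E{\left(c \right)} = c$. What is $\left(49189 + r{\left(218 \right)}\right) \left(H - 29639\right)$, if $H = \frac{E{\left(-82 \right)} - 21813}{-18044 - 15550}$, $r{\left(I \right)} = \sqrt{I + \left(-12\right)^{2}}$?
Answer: $- \frac{48976044635819}{33594} - \frac{995670671 \sqrt{362}}{33594} \approx -1.4584 \cdot 10^{9}$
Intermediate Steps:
$r{\left(I \right)} = \sqrt{144 + I}$ ($r{\left(I \right)} = \sqrt{I + 144} = \sqrt{144 + I}$)
$H = \frac{21895}{33594}$ ($H = \frac{-82 - 21813}{-18044 - 15550} = - \frac{21895}{-33594} = \left(-21895\right) \left(- \frac{1}{33594}\right) = \frac{21895}{33594} \approx 0.65175$)
$\left(49189 + r{\left(218 \right)}\right) \left(H - 29639\right) = \left(49189 + \sqrt{144 + 218}\right) \left(\frac{21895}{33594} - 29639\right) = \left(49189 + \sqrt{362}\right) \left(- \frac{995670671}{33594}\right) = - \frac{48976044635819}{33594} - \frac{995670671 \sqrt{362}}{33594}$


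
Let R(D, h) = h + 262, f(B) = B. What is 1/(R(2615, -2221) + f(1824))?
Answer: -1/135 ≈ -0.0074074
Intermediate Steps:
R(D, h) = 262 + h
1/(R(2615, -2221) + f(1824)) = 1/((262 - 2221) + 1824) = 1/(-1959 + 1824) = 1/(-135) = -1/135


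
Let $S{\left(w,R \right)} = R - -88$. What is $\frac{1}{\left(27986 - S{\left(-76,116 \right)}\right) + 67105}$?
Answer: $\frac{1}{94887} \approx 1.0539 \cdot 10^{-5}$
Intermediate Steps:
$S{\left(w,R \right)} = 88 + R$ ($S{\left(w,R \right)} = R + 88 = 88 + R$)
$\frac{1}{\left(27986 - S{\left(-76,116 \right)}\right) + 67105} = \frac{1}{\left(27986 - \left(88 + 116\right)\right) + 67105} = \frac{1}{\left(27986 - 204\right) + 67105} = \frac{1}{27782 + 67105} = \frac{1}{94887}$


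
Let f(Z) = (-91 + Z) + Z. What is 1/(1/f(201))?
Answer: 311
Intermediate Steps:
f(Z) = -91 + 2*Z
1/(1/f(201)) = 1/(1/(-91 + 2*201)) = 1/(1/(-91 + 402)) = 1/(1/311) = 311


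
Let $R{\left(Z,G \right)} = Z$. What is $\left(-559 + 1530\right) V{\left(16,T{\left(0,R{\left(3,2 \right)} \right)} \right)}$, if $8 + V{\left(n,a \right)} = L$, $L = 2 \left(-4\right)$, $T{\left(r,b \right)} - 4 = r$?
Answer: $-15536$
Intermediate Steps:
$T{\left(r,b \right)} = 4 + r$
$L = -8$
$V{\left(n,a \right)} = -16$ ($V{\left(n,a \right)} = -8 - 8 = -16$)
$\left(-559 + 1530\right) V{\left(16,T{\left(0,R{\left(3,2 \right)} \right)} \right)} = \left(-559 + 1530\right) \left(-16\right) = 971 \left(-16\right) = -15536$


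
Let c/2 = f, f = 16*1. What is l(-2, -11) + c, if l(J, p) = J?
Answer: 30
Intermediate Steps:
f = 16
c = 32 (c = 2*16 = 32)
l(-2, -11) + c = -2 + 32 = 30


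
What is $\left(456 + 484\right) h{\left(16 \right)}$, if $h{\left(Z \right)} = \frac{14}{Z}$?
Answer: $\frac{1645}{2} \approx 822.5$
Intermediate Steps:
$\left(456 + 484\right) h{\left(16 \right)} = \left(456 + 484\right) \frac{14}{16} = 940 \cdot 14 \cdot \frac{1}{16} = 940 \cdot \frac{7}{8} = \frac{1645}{2}$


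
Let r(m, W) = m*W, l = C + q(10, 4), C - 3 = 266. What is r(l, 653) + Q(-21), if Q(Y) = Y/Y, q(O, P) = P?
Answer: 178270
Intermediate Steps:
C = 269 (C = 3 + 266 = 269)
l = 273 (l = 269 + 4 = 273)
Q(Y) = 1
r(m, W) = W*m
r(l, 653) + Q(-21) = 653*273 + 1 = 178269 + 1 = 178270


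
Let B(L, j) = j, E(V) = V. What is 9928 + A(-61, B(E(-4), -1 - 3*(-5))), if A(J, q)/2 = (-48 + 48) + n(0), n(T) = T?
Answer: 9928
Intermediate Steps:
A(J, q) = 0 (A(J, q) = 2*((-48 + 48) + 0) = 2*(0 + 0) = 2*0 = 0)
9928 + A(-61, B(E(-4), -1 - 3*(-5))) = 9928 + 0 = 9928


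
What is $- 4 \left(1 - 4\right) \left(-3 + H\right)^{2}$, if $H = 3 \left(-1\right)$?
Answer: $432$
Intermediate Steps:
$H = -3$
$- 4 \left(1 - 4\right) \left(-3 + H\right)^{2} = - 4 \left(1 - 4\right) \left(-3 - 3\right)^{2} = \left(-4\right) \left(-3\right) \left(-6\right)^{2} = 12 \cdot 36 = 432$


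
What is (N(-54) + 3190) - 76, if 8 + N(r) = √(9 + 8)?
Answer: 3106 + √17 ≈ 3110.1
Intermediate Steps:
N(r) = -8 + √17 (N(r) = -8 + √(9 + 8) = -8 + √17)
(N(-54) + 3190) - 76 = ((-8 + √17) + 3190) - 76 = (3182 + √17) - 76 = 3106 + √17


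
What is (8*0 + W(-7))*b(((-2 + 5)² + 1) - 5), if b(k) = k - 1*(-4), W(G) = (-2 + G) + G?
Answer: -144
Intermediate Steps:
W(G) = -2 + 2*G
b(k) = 4 + k (b(k) = k + 4 = 4 + k)
(8*0 + W(-7))*b(((-2 + 5)² + 1) - 5) = (8*0 + (-2 + 2*(-7)))*(4 + (((-2 + 5)² + 1) - 5)) = (0 + (-2 - 14))*(4 + ((3² + 1) - 5)) = (0 - 16)*(4 + ((9 + 1) - 5)) = -16*(4 + (10 - 5)) = -16*(4 + 5) = -16*9 = -144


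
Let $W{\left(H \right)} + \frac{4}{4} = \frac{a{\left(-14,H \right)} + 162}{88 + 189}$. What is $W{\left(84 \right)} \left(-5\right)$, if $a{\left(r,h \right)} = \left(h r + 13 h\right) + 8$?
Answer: $\frac{955}{277} \approx 3.4477$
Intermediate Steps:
$a{\left(r,h \right)} = 8 + 13 h + h r$ ($a{\left(r,h \right)} = \left(13 h + h r\right) + 8 = 8 + 13 h + h r$)
$W{\left(H \right)} = - \frac{107}{277} - \frac{H}{277}$ ($W{\left(H \right)} = -1 + \frac{\left(8 + 13 H + H \left(-14\right)\right) + 162}{88 + 189} = -1 + \frac{\left(8 + 13 H - 14 H\right) + 162}{277} = -1 + \left(\left(8 - H\right) + 162\right) \frac{1}{277} = -1 + \left(170 - H\right) \frac{1}{277} = -1 - \left(- \frac{170}{277} + \frac{H}{277}\right) = - \frac{107}{277} - \frac{H}{277}$)
$W{\left(84 \right)} \left(-5\right) = \left(- \frac{107}{277} - \frac{84}{277}\right) \left(-5\right) = \left(- \frac{191}{277}\right) \left(-5\right) = \frac{955}{277}$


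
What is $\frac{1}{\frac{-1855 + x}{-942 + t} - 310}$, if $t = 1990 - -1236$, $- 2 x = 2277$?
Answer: $- \frac{4568}{1422067} \approx -0.0032122$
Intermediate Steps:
$x = - \frac{2277}{2}$ ($x = \left(- \frac{1}{2}\right) 2277 = - \frac{2277}{2} \approx -1138.5$)
$t = 3226$ ($t = 1990 + 1236 = 3226$)
$\frac{1}{\frac{-1855 + x}{-942 + t} - 310} = \frac{1}{\frac{-1855 - \frac{2277}{2}}{-942 + 3226} - 310} = \frac{1}{- \frac{5987}{2 \cdot 2284} - 310} = \frac{1}{\left(- \frac{5987}{2}\right) \frac{1}{2284} - 310} = \frac{1}{- \frac{5987}{4568} - 310} = \frac{1}{- \frac{1422067}{4568}} = - \frac{4568}{1422067}$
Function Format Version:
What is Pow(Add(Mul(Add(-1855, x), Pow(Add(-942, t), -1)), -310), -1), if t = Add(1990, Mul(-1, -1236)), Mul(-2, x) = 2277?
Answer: Rational(-4568, 1422067) ≈ -0.0032122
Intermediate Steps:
x = Rational(-2277, 2) (x = Mul(Rational(-1, 2), 2277) = Rational(-2277, 2) ≈ -1138.5)
t = 3226 (t = Add(1990, 1236) = 3226)
Pow(Add(Mul(Add(-1855, x), Pow(Add(-942, t), -1)), -310), -1) = Pow(Add(Mul(Add(-1855, Rational(-2277, 2)), Pow(Add(-942, 3226), -1)), -310), -1) = Pow(Add(Mul(Rational(-5987, 2), Pow(2284, -1)), -310), -1) = Pow(Add(Mul(Rational(-5987, 2), Rational(1, 2284)), -310), -1) = Pow(Add(Rational(-5987, 4568), -310), -1) = Pow(Rational(-1422067, 4568), -1) = Rational(-4568, 1422067)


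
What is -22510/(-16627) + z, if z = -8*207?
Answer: -27511802/16627 ≈ -1654.6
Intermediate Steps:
z = -1656
-22510/(-16627) + z = -22510/(-16627) - 1656 = -22510*(-1/16627) - 1656 = 22510/16627 - 1656 = -27511802/16627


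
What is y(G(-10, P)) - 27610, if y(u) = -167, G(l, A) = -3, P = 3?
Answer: -27777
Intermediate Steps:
y(G(-10, P)) - 27610 = -167 - 27610 = -27777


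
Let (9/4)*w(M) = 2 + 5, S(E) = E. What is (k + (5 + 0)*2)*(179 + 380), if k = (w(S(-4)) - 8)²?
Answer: 1535014/81 ≈ 18951.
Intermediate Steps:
w(M) = 28/9 (w(M) = 4*(2 + 5)/9 = (4/9)*7 = 28/9)
k = 1936/81 (k = (28/9 - 8)² = (-44/9)² = 1936/81 ≈ 23.901)
(k + (5 + 0)*2)*(179 + 380) = (1936/81 + (5 + 0)*2)*(179 + 380) = (1936/81 + 5*2)*559 = (1936/81 + 10)*559 = (2746/81)*559 = 1535014/81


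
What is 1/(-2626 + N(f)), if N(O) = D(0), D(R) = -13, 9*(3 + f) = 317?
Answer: -1/2639 ≈ -0.00037893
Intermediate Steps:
f = 290/9 (f = -3 + (1/9)*317 = -3 + 317/9 = 290/9 ≈ 32.222)
N(O) = -13
1/(-2626 + N(f)) = 1/(-2626 - 13) = 1/(-2639) = -1/2639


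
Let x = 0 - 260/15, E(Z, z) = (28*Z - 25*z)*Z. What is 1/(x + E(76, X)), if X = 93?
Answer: -3/44968 ≈ -6.6714e-5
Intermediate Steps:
E(Z, z) = Z*(-25*z + 28*Z) (E(Z, z) = (-25*z + 28*Z)*Z = Z*(-25*z + 28*Z))
x = -52/3 (x = 0 - 260/15 = 0 - 13*4/3 = 0 - 52/3 = -52/3 ≈ -17.333)
1/(x + E(76, X)) = 1/(-52/3 + 76*(-25*93 + 28*76)) = 1/(-52/3 + 76*(-2325 + 2128)) = 1/(-52/3 + 76*(-197)) = 1/(-52/3 - 14972) = 1/(-44968/3) = -3/44968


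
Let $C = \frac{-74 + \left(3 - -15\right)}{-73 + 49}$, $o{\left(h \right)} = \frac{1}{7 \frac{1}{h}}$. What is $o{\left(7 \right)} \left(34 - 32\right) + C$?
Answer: $\frac{13}{3} \approx 4.3333$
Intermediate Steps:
$o{\left(h \right)} = \frac{h}{7}$
$C = \frac{7}{3}$ ($C = \frac{-74 + \left(3 + 15\right)}{-24} = \left(-74 + 18\right) \left(- \frac{1}{24}\right) = \left(-56\right) \left(- \frac{1}{24}\right) = \frac{7}{3} \approx 2.3333$)
$o{\left(7 \right)} \left(34 - 32\right) + C = \frac{1}{7} \cdot 7 \left(34 - 32\right) + \frac{7}{3} = 1 \cdot 2 + \frac{7}{3} = 2 + \frac{7}{3} = \frac{13}{3}$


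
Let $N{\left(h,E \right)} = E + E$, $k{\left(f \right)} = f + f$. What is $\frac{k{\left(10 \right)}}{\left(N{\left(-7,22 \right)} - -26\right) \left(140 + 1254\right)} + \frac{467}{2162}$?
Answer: $\frac{2280655}{10548398} \approx 0.21621$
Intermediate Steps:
$k{\left(f \right)} = 2 f$
$N{\left(h,E \right)} = 2 E$
$\frac{k{\left(10 \right)}}{\left(N{\left(-7,22 \right)} - -26\right) \left(140 + 1254\right)} + \frac{467}{2162} = \frac{2 \cdot 10}{\left(2 \cdot 22 - -26\right) \left(140 + 1254\right)} + \frac{467}{2162} = \frac{20}{\left(44 + \left(-554 + 580\right)\right) 1394} + 467 \cdot \frac{1}{2162} = \frac{20}{\left(44 + 26\right) 1394} + \frac{467}{2162} = \frac{20}{70 \cdot 1394} + \frac{467}{2162} = \frac{20}{97580} + \frac{467}{2162} = 20 \cdot \frac{1}{97580} + \frac{467}{2162} = \frac{1}{4879} + \frac{467}{2162} = \frac{2280655}{10548398}$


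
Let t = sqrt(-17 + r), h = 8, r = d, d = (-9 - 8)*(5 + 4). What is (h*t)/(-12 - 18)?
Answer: -4*I*sqrt(170)/15 ≈ -3.4769*I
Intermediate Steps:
d = -153 (d = -17*9 = -153)
r = -153
t = I*sqrt(170) (t = sqrt(-17 - 153) = sqrt(-170) = I*sqrt(170) ≈ 13.038*I)
(h*t)/(-12 - 18) = (8*(I*sqrt(170)))/(-12 - 18) = (8*I*sqrt(170))/(-30) = (8*I*sqrt(170))*(-1/30) = -4*I*sqrt(170)/15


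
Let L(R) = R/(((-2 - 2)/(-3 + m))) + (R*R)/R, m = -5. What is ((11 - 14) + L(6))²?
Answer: 225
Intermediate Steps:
L(R) = 3*R (L(R) = R/(((-2 - 2)/(-3 - 5))) + (R*R)/R = R/((-4/(-8))) + R²/R = R/((-4*(-⅛))) + R = R/(½) + R = R*2 + R = 2*R + R = 3*R)
((11 - 14) + L(6))² = ((11 - 14) + 3*6)² = (-3 + 18)² = 15² = 225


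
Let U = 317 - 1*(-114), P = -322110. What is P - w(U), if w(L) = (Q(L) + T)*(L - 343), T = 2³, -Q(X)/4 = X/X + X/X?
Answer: -322110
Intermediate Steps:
Q(X) = -8 (Q(X) = -4*(X/X + X/X) = -4*(1 + 1) = -4*2 = -8)
U = 431 (U = 317 + 114 = 431)
T = 8
w(L) = 0 (w(L) = (-8 + 8)*(L - 343) = 0*(-343 + L) = 0)
P - w(U) = -322110 - 1*0 = -322110 + 0 = -322110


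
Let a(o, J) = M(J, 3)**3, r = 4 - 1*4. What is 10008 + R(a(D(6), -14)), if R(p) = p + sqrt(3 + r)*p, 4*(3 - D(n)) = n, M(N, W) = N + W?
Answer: 8677 - 1331*sqrt(3) ≈ 6371.6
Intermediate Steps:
D(n) = 3 - n/4
r = 0 (r = 4 - 4 = 0)
a(o, J) = (3 + J)**3 (a(o, J) = (J + 3)**3 = (3 + J)**3)
R(p) = p + p*sqrt(3) (R(p) = p + sqrt(3 + 0)*p = p + sqrt(3)*p = p + p*sqrt(3))
10008 + R(a(D(6), -14)) = 10008 + (3 - 14)**3*(1 + sqrt(3)) = 10008 + (-11)**3*(1 + sqrt(3)) = 10008 - 1331*(1 + sqrt(3)) = 10008 + (-1331 - 1331*sqrt(3)) = 8677 - 1331*sqrt(3)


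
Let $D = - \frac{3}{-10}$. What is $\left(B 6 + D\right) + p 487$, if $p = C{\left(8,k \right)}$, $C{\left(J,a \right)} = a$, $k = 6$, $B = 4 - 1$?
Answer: $\frac{29403}{10} \approx 2940.3$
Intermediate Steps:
$B = 3$
$D = \frac{3}{10}$ ($D = \left(-3\right) \left(- \frac{1}{10}\right) = \frac{3}{10} \approx 0.3$)
$p = 6$
$\left(B 6 + D\right) + p 487 = \left(3 \cdot 6 + \frac{3}{10}\right) + 6 \cdot 487 = \left(18 + \frac{3}{10}\right) + 2922 = \frac{183}{10} + 2922 = \frac{29403}{10}$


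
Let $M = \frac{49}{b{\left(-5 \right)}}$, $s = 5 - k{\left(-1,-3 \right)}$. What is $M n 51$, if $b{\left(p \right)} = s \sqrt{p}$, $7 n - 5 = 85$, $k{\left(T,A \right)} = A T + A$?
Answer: $- \frac{6426 i \sqrt{5}}{5} \approx - 2873.8 i$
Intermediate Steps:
$k{\left(T,A \right)} = A + A T$
$n = \frac{90}{7}$ ($n = \frac{5}{7} + \frac{1}{7} \cdot 85 = \frac{5}{7} + \frac{85}{7} = \frac{90}{7} \approx 12.857$)
$s = 5$ ($s = 5 - - 3 \left(1 - 1\right) = 5 - \left(-3\right) 0 = 5 - 0 = 5 + 0 = 5$)
$b{\left(p \right)} = 5 \sqrt{p}$
$M = - \frac{49 i \sqrt{5}}{25}$ ($M = \frac{49}{5 \sqrt{-5}} = \frac{49}{5 i \sqrt{5}} = 49 \left(- \frac{i \sqrt{5}}{25}\right) = - \frac{49 i \sqrt{5}}{25} \approx - 4.3827 i$)
$M n 51 = - \frac{49 i \sqrt{5}}{25} \cdot \frac{90}{7} \cdot 51 = - \frac{126 i \sqrt{5}}{5} \cdot 51 = - \frac{6426 i \sqrt{5}}{5}$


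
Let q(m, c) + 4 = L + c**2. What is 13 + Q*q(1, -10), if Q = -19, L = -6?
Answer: -1697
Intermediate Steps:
q(m, c) = -10 + c**2 (q(m, c) = -4 + (-6 + c**2) = -10 + c**2)
13 + Q*q(1, -10) = 13 - 19*(-10 + (-10)**2) = 13 - 19*(-10 + 100) = 13 - 19*90 = 13 - 1710 = -1697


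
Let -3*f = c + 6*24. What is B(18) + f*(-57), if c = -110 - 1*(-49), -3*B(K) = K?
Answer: 1571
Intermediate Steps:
B(K) = -K/3
c = -61 (c = -110 + 49 = -61)
f = -83/3 (f = -(-61 + 6*24)/3 = -(-61 + 144)/3 = -⅓*83 = -83/3 ≈ -27.667)
B(18) + f*(-57) = -⅓*18 - 83/3*(-57) = -6 + 1577 = 1571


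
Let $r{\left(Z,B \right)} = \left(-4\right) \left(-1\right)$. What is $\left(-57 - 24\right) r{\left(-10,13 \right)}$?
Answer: $-324$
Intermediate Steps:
$r{\left(Z,B \right)} = 4$
$\left(-57 - 24\right) r{\left(-10,13 \right)} = \left(-57 - 24\right) 4 = \left(-81\right) 4 = -324$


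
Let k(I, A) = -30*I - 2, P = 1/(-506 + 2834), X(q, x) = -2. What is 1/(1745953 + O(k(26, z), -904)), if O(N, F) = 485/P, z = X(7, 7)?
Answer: 1/2875033 ≈ 3.4782e-7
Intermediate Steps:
P = 1/2328 ≈ 0.00042955
z = -2
k(I, A) = -2 - 30*I
O(N, F) = 1129080 (O(N, F) = 485/(1/2328) = 485*2328 = 1129080)
1/(1745953 + O(k(26, z), -904)) = 1/(1745953 + 1129080) = 1/2875033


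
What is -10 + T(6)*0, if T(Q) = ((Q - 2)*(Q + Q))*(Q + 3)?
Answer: -10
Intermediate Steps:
T(Q) = 2*Q*(-2 + Q)*(3 + Q) (T(Q) = ((-2 + Q)*(2*Q))*(3 + Q) = (2*Q*(-2 + Q))*(3 + Q) = 2*Q*(-2 + Q)*(3 + Q))
-10 + T(6)*0 = -10 + (2*6*(-6 + 6 + 6**2))*0 = -10 + (2*6*(-6 + 6 + 36))*0 = -10 + (2*6*36)*0 = -10 + 432*0 = -10 + 0 = -10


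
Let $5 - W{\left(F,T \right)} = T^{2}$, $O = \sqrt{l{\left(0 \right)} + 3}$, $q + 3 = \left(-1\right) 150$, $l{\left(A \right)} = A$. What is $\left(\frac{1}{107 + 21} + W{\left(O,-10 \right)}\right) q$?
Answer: $\frac{1860327}{128} \approx 14534.0$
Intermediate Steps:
$q = -153$ ($q = -3 - 150 = -153$)
$O = \sqrt{3}$ ($O = \sqrt{0 + 3} = \sqrt{3} \approx 1.732$)
$W{\left(F,T \right)} = 5 - T^{2}$
$\left(\frac{1}{107 + 21} + W{\left(O,-10 \right)}\right) q = \left(\frac{1}{107 + 21} + \left(5 - \left(-10\right)^{2}\right)\right) \left(-153\right) = \left(\frac{1}{128} + \left(5 - 100\right)\right) \left(-153\right) = \left(\frac{1}{128} - 95\right) \left(-153\right) = \left(- \frac{12159}{128}\right) \left(-153\right) = \frac{1860327}{128}$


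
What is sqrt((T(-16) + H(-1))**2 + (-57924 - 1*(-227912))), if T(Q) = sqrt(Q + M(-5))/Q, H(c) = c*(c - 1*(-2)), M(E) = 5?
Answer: sqrt(43517173 + 32*I*sqrt(11))/16 ≈ 412.3 + 0.00050277*I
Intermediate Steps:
H(c) = c*(2 + c) (H(c) = c*(c + 2) = c*(2 + c))
T(Q) = sqrt(5 + Q)/Q (T(Q) = sqrt(Q + 5)/Q = sqrt(5 + Q)/Q)
sqrt((T(-16) + H(-1))**2 + (-57924 - 1*(-227912))) = sqrt((sqrt(5 - 16)/(-16) - (2 - 1))**2 + (-57924 - 1*(-227912))) = sqrt((-I*sqrt(11)/16 - 1*1)**2 + (-57924 + 227912)) = sqrt((-I*sqrt(11)/16 - 1)**2 + 169988) = sqrt((-1 - I*sqrt(11)/16)**2 + 169988) = sqrt(169988 + (-1 - I*sqrt(11)/16)**2)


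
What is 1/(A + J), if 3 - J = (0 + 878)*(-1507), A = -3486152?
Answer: -1/2163003 ≈ -4.6232e-7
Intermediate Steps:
J = 1323149 (J = 3 - (0 + 878)*(-1507) = 3 - 878*(-1507) = 3 - 1*(-1323146) = 3 + 1323146 = 1323149)
1/(A + J) = 1/(-3486152 + 1323149) = 1/(-2163003) = -1/2163003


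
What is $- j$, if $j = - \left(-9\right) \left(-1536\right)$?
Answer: $13824$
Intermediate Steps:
$j = -13824$ ($j = \left(-1\right) 13824 = -13824$)
$- j = \left(-1\right) \left(-13824\right) = 13824$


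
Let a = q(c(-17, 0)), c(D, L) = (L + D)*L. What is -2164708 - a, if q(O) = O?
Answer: -2164708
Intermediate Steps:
c(D, L) = L*(D + L) (c(D, L) = (D + L)*L = L*(D + L))
a = 0 (a = 0*(-17 + 0) = 0*(-17) = 0)
-2164708 - a = -2164708 - 1*0 = -2164708 + 0 = -2164708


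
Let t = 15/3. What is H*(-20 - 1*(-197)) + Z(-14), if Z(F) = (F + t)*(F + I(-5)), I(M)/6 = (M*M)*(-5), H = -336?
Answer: -52596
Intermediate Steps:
I(M) = -30*M² (I(M) = 6*((M*M)*(-5)) = 6*(M²*(-5)) = 6*(-5*M²) = -30*M²)
t = 5 (t = 15*(⅓) = 5)
Z(F) = (-750 + F)*(5 + F) (Z(F) = (F + 5)*(F - 30*(-5)²) = (5 + F)*(F - 30*25) = (5 + F)*(F - 750) = (5 + F)*(-750 + F) = (-750 + F)*(5 + F))
H*(-20 - 1*(-197)) + Z(-14) = -336*(-20 - 1*(-197)) + (-3750 + (-14)² - 745*(-14)) = -336*(-20 + 197) + (-3750 + 196 + 10430) = -336*177 + 6876 = -59472 + 6876 = -52596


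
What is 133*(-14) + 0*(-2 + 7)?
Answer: -1862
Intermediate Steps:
133*(-14) + 0*(-2 + 7) = -1862 + 0*5 = -1862 + 0 = -1862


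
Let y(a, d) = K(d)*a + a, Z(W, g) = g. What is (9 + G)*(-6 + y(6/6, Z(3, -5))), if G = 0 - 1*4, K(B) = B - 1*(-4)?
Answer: -30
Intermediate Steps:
K(B) = 4 + B (K(B) = B + 4 = 4 + B)
y(a, d) = a + a*(4 + d) (y(a, d) = (4 + d)*a + a = a*(4 + d) + a = a + a*(4 + d))
G = -4 (G = 0 - 4 = -4)
(9 + G)*(-6 + y(6/6, Z(3, -5))) = (9 - 4)*(-6 + (6/6)*(5 - 5)) = 5*(-6 + (6*(⅙))*0) = 5*(-6 + 1*0) = 5*(-6 + 0) = 5*(-6) = -30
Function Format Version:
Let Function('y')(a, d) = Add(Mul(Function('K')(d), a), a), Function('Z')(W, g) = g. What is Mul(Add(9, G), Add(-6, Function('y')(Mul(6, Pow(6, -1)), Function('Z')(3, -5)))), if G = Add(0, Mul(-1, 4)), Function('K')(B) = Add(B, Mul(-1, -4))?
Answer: -30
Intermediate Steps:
Function('K')(B) = Add(4, B) (Function('K')(B) = Add(B, 4) = Add(4, B))
Function('y')(a, d) = Add(a, Mul(a, Add(4, d))) (Function('y')(a, d) = Add(Mul(Add(4, d), a), a) = Add(Mul(a, Add(4, d)), a) = Add(a, Mul(a, Add(4, d))))
G = -4 (G = Add(0, -4) = -4)
Mul(Add(9, G), Add(-6, Function('y')(Mul(6, Pow(6, -1)), Function('Z')(3, -5)))) = Mul(Add(9, -4), Add(-6, Mul(Mul(6, Pow(6, -1)), Add(5, -5)))) = Mul(5, Add(-6, Mul(Mul(6, Rational(1, 6)), 0))) = Mul(5, Add(-6, Mul(1, 0))) = Mul(5, Add(-6, 0)) = Mul(5, -6) = -30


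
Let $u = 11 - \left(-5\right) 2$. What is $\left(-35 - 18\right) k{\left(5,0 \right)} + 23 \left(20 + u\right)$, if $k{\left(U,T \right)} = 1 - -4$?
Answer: $678$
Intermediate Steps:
$u = 21$ ($u = 11 - -10 = 11 + 10 = 21$)
$k{\left(U,T \right)} = 5$ ($k{\left(U,T \right)} = 1 + 4 = 5$)
$\left(-35 - 18\right) k{\left(5,0 \right)} + 23 \left(20 + u\right) = \left(-35 - 18\right) 5 + 23 \left(20 + 21\right) = \left(-53\right) 5 + 23 \cdot 41 = -265 + 943 = 678$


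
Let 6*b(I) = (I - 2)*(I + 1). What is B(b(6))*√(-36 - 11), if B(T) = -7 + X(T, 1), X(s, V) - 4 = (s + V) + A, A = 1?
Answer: 11*I*√47/3 ≈ 25.137*I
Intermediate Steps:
b(I) = (1 + I)*(-2 + I)/6 (b(I) = ((I - 2)*(I + 1))/6 = ((-2 + I)*(1 + I))/6 = ((1 + I)*(-2 + I))/6 = (1 + I)*(-2 + I)/6)
X(s, V) = 5 + V + s (X(s, V) = 4 + ((s + V) + 1) = 4 + ((V + s) + 1) = 4 + (1 + V + s) = 5 + V + s)
B(T) = -1 + T (B(T) = -7 + (5 + 1 + T) = -7 + (6 + T) = -1 + T)
B(b(6))*√(-36 - 11) = (-1 + (-⅓ - ⅙*6 + (⅙)*6²))*√(-36 - 11) = (-1 + (-⅓ - 1 + (⅙)*36))*√(-47) = (-1 + (-⅓ - 1 + 6))*(I*√47) = (-1 + 14/3)*(I*√47) = 11*(I*√47)/3 = 11*I*√47/3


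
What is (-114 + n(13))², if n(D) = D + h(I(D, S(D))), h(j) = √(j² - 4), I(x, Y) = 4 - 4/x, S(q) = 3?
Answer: 1725597/169 - 404*√407/13 ≈ 9583.7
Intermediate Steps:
I(x, Y) = 4 - 4/x
h(j) = √(-4 + j²)
n(D) = D + √(-4 + (4 - 4/D)²)
(-114 + n(13))² = (-114 + (13 + 2*√(3 - 8/13 + 4/13²)))² = (-114 + (13 + 2*√(3 - 8*1/13 + 4*(1/169))))² = (-114 + (13 + 2*√(3 - 8/13 + 4/169)))² = (-114 + (13 + 2*√(407/169)))² = (-114 + (13 + 2*(√407/13)))² = (-114 + (13 + 2*√407/13))² = (-101 + 2*√407/13)²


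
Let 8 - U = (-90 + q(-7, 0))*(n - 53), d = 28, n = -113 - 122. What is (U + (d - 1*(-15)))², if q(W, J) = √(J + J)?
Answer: 669205161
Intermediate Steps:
n = -235
q(W, J) = √2*√J (q(W, J) = √(2*J) = √2*√J)
U = -25912 (U = 8 - (-90 + √2*√0)*(-235 - 53) = 8 - (-90 + √2*0)*(-288) = 8 - (-90 + 0)*(-288) = 8 - (-90)*(-288) = 8 - 1*25920 = 8 - 25920 = -25912)
(U + (d - 1*(-15)))² = (-25912 + (28 - 1*(-15)))² = (-25912 + (28 + 15))² = (-25912 + 43)² = (-25869)² = 669205161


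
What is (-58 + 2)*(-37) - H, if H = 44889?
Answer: -42817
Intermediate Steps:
(-58 + 2)*(-37) - H = (-58 + 2)*(-37) - 1*44889 = -56*(-37) - 44889 = 2072 - 44889 = -42817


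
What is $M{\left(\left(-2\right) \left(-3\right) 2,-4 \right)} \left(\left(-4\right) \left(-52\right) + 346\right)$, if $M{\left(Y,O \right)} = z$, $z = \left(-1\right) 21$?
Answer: $-11634$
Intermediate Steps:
$z = -21$
$M{\left(Y,O \right)} = -21$
$M{\left(\left(-2\right) \left(-3\right) 2,-4 \right)} \left(\left(-4\right) \left(-52\right) + 346\right) = - 21 \left(\left(-4\right) \left(-52\right) + 346\right) = - 21 \left(208 + 346\right) = \left(-21\right) 554 = -11634$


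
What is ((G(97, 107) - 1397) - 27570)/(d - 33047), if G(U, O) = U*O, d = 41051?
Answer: -1549/667 ≈ -2.3223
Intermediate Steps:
G(U, O) = O*U
((G(97, 107) - 1397) - 27570)/(d - 33047) = ((107*97 - 1397) - 27570)/(41051 - 33047) = ((10379 - 1397) - 27570)/8004 = (8982 - 27570)*(1/8004) = -18588*1/8004 = -1549/667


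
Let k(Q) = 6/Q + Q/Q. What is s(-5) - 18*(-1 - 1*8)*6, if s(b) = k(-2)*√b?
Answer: 972 - 2*I*√5 ≈ 972.0 - 4.4721*I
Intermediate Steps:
k(Q) = 1 + 6/Q (k(Q) = 6/Q + 1 = 1 + 6/Q)
s(b) = -2*√b (s(b) = ((6 - 2)/(-2))*√b = (-½*4)*√b = -2*√b)
s(-5) - 18*(-1 - 1*8)*6 = -2*I*√5 - 18*(-1 - 1*8)*6 = -2*I*√5 - 18*(-1 - 8)*6 = -2*I*√5 - 18*(-9)*6 = -2*I*√5 + 162*6 = -2*I*√5 + 972 = 972 - 2*I*√5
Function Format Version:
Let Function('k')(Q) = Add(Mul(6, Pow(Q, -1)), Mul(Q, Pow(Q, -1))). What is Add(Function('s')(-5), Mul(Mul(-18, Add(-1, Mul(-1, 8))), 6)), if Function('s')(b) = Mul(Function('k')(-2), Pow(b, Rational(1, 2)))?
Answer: Add(972, Mul(-2, I, Pow(5, Rational(1, 2)))) ≈ Add(972.00, Mul(-4.4721, I))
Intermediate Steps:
Function('k')(Q) = Add(1, Mul(6, Pow(Q, -1))) (Function('k')(Q) = Add(Mul(6, Pow(Q, -1)), 1) = Add(1, Mul(6, Pow(Q, -1))))
Function('s')(b) = Mul(-2, Pow(b, Rational(1, 2))) (Function('s')(b) = Mul(Mul(Pow(-2, -1), Add(6, -2)), Pow(b, Rational(1, 2))) = Mul(Mul(Rational(-1, 2), 4), Pow(b, Rational(1, 2))) = Mul(-2, Pow(b, Rational(1, 2))))
Add(Function('s')(-5), Mul(Mul(-18, Add(-1, Mul(-1, 8))), 6)) = Add(Mul(-2, Pow(-5, Rational(1, 2))), Mul(Mul(-18, Add(-1, Mul(-1, 8))), 6)) = Add(Mul(-2, Mul(I, Pow(5, Rational(1, 2)))), Mul(Mul(-18, Add(-1, -8)), 6)) = Add(Mul(-2, I, Pow(5, Rational(1, 2))), Mul(Mul(-18, -9), 6)) = Add(Mul(-2, I, Pow(5, Rational(1, 2))), Mul(162, 6)) = Add(Mul(-2, I, Pow(5, Rational(1, 2))), 972) = Add(972, Mul(-2, I, Pow(5, Rational(1, 2))))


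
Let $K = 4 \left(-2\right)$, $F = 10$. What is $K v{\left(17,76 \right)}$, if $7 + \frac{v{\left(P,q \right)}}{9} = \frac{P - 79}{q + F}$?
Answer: $\frac{23904}{43} \approx 555.91$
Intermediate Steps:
$v{\left(P,q \right)} = -63 + \frac{9 \left(-79 + P\right)}{10 + q}$ ($v{\left(P,q \right)} = -63 + 9 \frac{P - 79}{q + 10} = -63 + 9 \frac{-79 + P}{10 + q} = -63 + \frac{9 \left(-79 + P\right)}{10 + q}$)
$K = -8$
$K v{\left(17,76 \right)} = - 8 \frac{9 \left(-149 + 17 - 532\right)}{10 + 76} = - 8 \frac{9 \left(-149 + 17 - 532\right)}{86} = - 8 \cdot 9 \cdot \frac{1}{86} \left(-664\right) = \left(-8\right) \left(- \frac{2988}{43}\right) = \frac{23904}{43}$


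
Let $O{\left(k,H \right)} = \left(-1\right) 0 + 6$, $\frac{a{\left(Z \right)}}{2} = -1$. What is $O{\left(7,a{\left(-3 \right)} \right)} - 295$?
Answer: $-289$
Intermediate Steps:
$a{\left(Z \right)} = -2$ ($a{\left(Z \right)} = 2 \left(-1\right) = -2$)
$O{\left(k,H \right)} = 6$ ($O{\left(k,H \right)} = 0 + 6 = 6$)
$O{\left(7,a{\left(-3 \right)} \right)} - 295 = 6 - 295 = -289$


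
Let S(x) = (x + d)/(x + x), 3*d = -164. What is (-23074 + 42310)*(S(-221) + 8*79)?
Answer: 2689381954/221 ≈ 1.2169e+7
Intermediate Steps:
d = -164/3 (d = (⅓)*(-164) = -164/3 ≈ -54.667)
S(x) = (-164/3 + x)/(2*x) (S(x) = (x - 164/3)/(x + x) = (-164/3 + x)/((2*x)) = (-164/3 + x)*(1/(2*x)) = (-164/3 + x)/(2*x))
(-23074 + 42310)*(S(-221) + 8*79) = (-23074 + 42310)*((⅙)*(-164 + 3*(-221))/(-221) + 8*79) = 19236*((⅙)*(-1/221)*(-164 - 663) + 632) = 19236*((⅙)*(-1/221)*(-827) + 632) = 19236*(827/1326 + 632) = 19236*(838859/1326) = 2689381954/221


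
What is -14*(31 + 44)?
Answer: -1050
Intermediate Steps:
-14*(31 + 44) = -14*75 = -1050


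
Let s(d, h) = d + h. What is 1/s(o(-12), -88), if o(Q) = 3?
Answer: -1/85 ≈ -0.011765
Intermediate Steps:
1/s(o(-12), -88) = 1/(3 - 88) = 1/(-85) = -1/85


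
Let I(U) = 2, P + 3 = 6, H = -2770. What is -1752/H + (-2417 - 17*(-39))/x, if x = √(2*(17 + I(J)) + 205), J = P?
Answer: 876/1385 - 1754*√3/27 ≈ -111.89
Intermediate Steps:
P = 3 (P = -3 + 6 = 3)
J = 3
x = 9*√3 (x = √(2*(17 + 2) + 205) = √(2*19 + 205) = √(38 + 205) = √243 = 9*√3 ≈ 15.588)
-1752/H + (-2417 - 17*(-39))/x = -1752/(-2770) + (-2417 - 17*(-39))/((9*√3)) = -1752*(-1/2770) + (-2417 - 1*(-663))*(√3/27) = 876/1385 + (-2417 + 663)*(√3/27) = 876/1385 - 1754*√3/27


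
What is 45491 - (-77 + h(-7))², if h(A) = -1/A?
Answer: 1939615/49 ≈ 39584.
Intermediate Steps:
45491 - (-77 + h(-7))² = 45491 - (-77 - 1/(-7))² = 45491 - (-77 - 1*(-⅐))² = 45491 - (-77 + ⅐)² = 45491 - (-538/7)² = 45491 - 1*289444/49 = 45491 - 289444/49 = 1939615/49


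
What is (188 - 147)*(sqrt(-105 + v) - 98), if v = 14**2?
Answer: -4018 + 41*sqrt(91) ≈ -3626.9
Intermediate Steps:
v = 196
(188 - 147)*(sqrt(-105 + v) - 98) = (188 - 147)*(sqrt(-105 + 196) - 98) = 41*(sqrt(91) - 98) = 41*(-98 + sqrt(91)) = -4018 + 41*sqrt(91)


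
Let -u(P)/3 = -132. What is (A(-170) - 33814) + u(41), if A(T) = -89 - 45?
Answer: -33552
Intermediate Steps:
u(P) = 396 (u(P) = -3*(-132) = 396)
A(T) = -134
(A(-170) - 33814) + u(41) = (-134 - 33814) + 396 = -33948 + 396 = -33552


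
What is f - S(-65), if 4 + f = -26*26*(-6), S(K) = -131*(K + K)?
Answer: -12978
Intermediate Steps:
S(K) = -262*K
f = 4052 (f = -4 - 26*26*(-6) = -4 - 676*(-6) = -4 + 4056 = 4052)
f - S(-65) = 4052 - (-262)*(-65) = 4052 - 1*17030 = 4052 - 17030 = -12978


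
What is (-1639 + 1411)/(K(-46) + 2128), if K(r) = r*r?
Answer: -57/1061 ≈ -0.053723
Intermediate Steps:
K(r) = r²
(-1639 + 1411)/(K(-46) + 2128) = (-1639 + 1411)/((-46)² + 2128) = -228/(2116 + 2128) = -228/4244 = -228*1/4244 = -57/1061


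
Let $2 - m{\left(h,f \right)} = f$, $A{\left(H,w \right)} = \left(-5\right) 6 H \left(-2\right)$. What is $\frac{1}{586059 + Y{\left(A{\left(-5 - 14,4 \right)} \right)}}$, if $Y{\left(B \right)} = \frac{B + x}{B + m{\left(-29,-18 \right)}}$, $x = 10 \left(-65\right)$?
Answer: $\frac{112}{65638787} \approx 1.7063 \cdot 10^{-6}$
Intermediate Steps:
$x = -650$
$A{\left(H,w \right)} = 60 H$ ($A{\left(H,w \right)} = - 30 \left(- 2 H\right) = 60 H$)
$m{\left(h,f \right)} = 2 - f$
$Y{\left(B \right)} = \frac{-650 + B}{20 + B}$ ($Y{\left(B \right)} = \frac{B - 650}{B + \left(2 - -18\right)} = \frac{-650 + B}{B + \left(2 + 18\right)} = \frac{-650 + B}{B + 20} = \frac{-650 + B}{20 + B}$)
$\frac{1}{586059 + Y{\left(A{\left(-5 - 14,4 \right)} \right)}} = \frac{1}{586059 + \frac{-650 + 60 \left(-5 - 14\right)}{20 + 60 \left(-5 - 14\right)}} = \frac{1}{586059 + \frac{-650 + 60 \left(-19\right)}{20 + 60 \left(-19\right)}} = \frac{1}{586059 + \frac{-650 - 1140}{20 - 1140}} = \frac{1}{586059 + \frac{1}{-1120} \left(-1790\right)} = \frac{1}{586059 - - \frac{179}{112}} = \frac{1}{586059 + \frac{179}{112}} = \frac{1}{\frac{65638787}{112}} = \frac{112}{65638787}$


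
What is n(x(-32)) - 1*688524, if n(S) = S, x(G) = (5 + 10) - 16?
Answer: -688525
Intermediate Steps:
x(G) = -1 (x(G) = 15 - 16 = -1)
n(x(-32)) - 1*688524 = -1 - 1*688524 = -1 - 688524 = -688525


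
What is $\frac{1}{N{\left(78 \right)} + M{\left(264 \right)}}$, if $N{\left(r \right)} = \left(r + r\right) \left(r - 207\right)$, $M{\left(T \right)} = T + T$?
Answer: $- \frac{1}{19596} \approx -5.1031 \cdot 10^{-5}$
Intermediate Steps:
$M{\left(T \right)} = 2 T$
$N{\left(r \right)} = 2 r \left(-207 + r\right)$
$\frac{1}{N{\left(78 \right)} + M{\left(264 \right)}} = \frac{1}{2 \cdot 78 \left(-207 + 78\right) + 2 \cdot 264} = \frac{1}{2 \cdot 78 \left(-129\right) + 528} = \frac{1}{-20124 + 528} = \frac{1}{-19596} = - \frac{1}{19596}$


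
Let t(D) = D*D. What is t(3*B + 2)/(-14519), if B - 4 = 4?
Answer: -676/14519 ≈ -0.046560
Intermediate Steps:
B = 8 (B = 4 + 4 = 8)
t(D) = D**2
t(3*B + 2)/(-14519) = (3*8 + 2)**2/(-14519) = (24 + 2)**2*(-1/14519) = 26**2*(-1/14519) = 676*(-1/14519) = -676/14519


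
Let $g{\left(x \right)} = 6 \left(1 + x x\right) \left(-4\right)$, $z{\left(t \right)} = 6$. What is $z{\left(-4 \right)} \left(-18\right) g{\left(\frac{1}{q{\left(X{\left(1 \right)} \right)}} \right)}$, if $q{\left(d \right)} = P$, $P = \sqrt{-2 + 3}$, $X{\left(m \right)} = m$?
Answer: $5184$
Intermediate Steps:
$P = 1$ ($P = \sqrt{1} = 1$)
$q{\left(d \right)} = 1$
$g{\left(x \right)} = -24 - 24 x^{2}$ ($g{\left(x \right)} = 6 \left(1 + x^{2}\right) \left(-4\right) = \left(6 + 6 x^{2}\right) \left(-4\right) = -24 - 24 x^{2}$)
$z{\left(-4 \right)} \left(-18\right) g{\left(\frac{1}{q{\left(X{\left(1 \right)} \right)}} \right)} = 6 \left(-18\right) \left(-24 - 24 \left(1^{-1}\right)^{2}\right) = - 108 \left(-24 - 24 \cdot 1^{2}\right) = - 108 \left(-24 - 24\right) = \left(-108\right) \left(-48\right) = 5184$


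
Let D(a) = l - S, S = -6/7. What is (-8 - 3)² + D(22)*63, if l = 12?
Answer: 931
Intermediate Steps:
S = -6/7 (S = -6*⅐ = -6/7 ≈ -0.85714)
D(a) = 90/7 (D(a) = 12 - 1*(-6/7) = 12 + 6/7 = 90/7)
(-8 - 3)² + D(22)*63 = (-8 - 3)² + (90/7)*63 = (-11)² + 810 = 121 + 810 = 931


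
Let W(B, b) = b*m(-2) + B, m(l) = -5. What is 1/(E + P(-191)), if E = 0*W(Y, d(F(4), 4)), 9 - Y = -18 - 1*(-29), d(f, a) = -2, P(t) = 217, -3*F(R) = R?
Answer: 1/217 ≈ 0.0046083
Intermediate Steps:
F(R) = -R/3
Y = -2 (Y = 9 - (-18 - 1*(-29)) = 9 - (-18 + 29) = 9 - 1*11 = 9 - 11 = -2)
W(B, b) = B - 5*b (W(B, b) = b*(-5) + B = -5*b + B = B - 5*b)
E = 0 (E = 0*(-2 - 5*(-2)) = 0*(-2 + 10) = 0*8 = 0)
1/(E + P(-191)) = 1/(0 + 217) = 1/217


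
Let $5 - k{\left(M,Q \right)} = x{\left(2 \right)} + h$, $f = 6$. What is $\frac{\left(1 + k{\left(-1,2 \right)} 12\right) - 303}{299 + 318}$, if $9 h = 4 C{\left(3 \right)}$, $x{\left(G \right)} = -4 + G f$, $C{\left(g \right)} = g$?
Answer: $- \frac{354}{617} \approx -0.57374$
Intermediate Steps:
$x{\left(G \right)} = -4 + 6 G$ ($x{\left(G \right)} = -4 + G 6 = -4 + 6 G$)
$h = \frac{4}{3}$ ($h = \frac{4 \cdot 3}{9} = \frac{1}{9} \cdot 12 = \frac{4}{3} \approx 1.3333$)
$k{\left(M,Q \right)} = - \frac{13}{3}$ ($k{\left(M,Q \right)} = 5 - \left(\left(-4 + 6 \cdot 2\right) + \frac{4}{3}\right) = 5 - \left(\left(-4 + 12\right) + \frac{4}{3}\right) = 5 - \left(8 + \frac{4}{3}\right) = 5 - \frac{28}{3} = - \frac{13}{3}$)
$\frac{\left(1 + k{\left(-1,2 \right)} 12\right) - 303}{299 + 318} = \frac{\left(1 - 52\right) - 303}{299 + 318} = \frac{\left(1 - 52\right) - 303}{617} = \left(-51 - 303\right) \frac{1}{617} = \left(-354\right) \frac{1}{617} = - \frac{354}{617}$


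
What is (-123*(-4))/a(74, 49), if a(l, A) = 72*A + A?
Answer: 492/3577 ≈ 0.13755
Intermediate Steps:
a(l, A) = 73*A
(-123*(-4))/a(74, 49) = (-123*(-4))/((73*49)) = 492/3577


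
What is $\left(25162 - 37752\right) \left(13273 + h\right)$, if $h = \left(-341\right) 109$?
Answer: $300850640$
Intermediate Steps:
$h = -37169$
$\left(25162 - 37752\right) \left(13273 + h\right) = \left(25162 - 37752\right) \left(13273 - 37169\right) = \left(-12590\right) \left(-23896\right) = 300850640$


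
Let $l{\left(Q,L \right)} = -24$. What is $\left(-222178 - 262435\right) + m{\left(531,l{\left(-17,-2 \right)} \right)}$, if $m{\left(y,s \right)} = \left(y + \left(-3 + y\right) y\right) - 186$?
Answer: $-203900$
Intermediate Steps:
$m{\left(y,s \right)} = -186 + y + y \left(-3 + y\right)$ ($m{\left(y,s \right)} = \left(y + y \left(-3 + y\right)\right) - 186 = -186 + y + y \left(-3 + y\right)$)
$\left(-222178 - 262435\right) + m{\left(531,l{\left(-17,-2 \right)} \right)} = \left(-222178 - 262435\right) - \left(1248 - 281961\right) = -484613 - -280713 = -484613 + 280713 = -203900$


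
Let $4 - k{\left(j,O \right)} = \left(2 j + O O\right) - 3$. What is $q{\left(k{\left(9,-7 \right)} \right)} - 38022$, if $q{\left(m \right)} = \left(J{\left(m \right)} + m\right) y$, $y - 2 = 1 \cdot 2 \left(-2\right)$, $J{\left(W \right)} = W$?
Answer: $-37782$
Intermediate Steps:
$y = -2$ ($y = 2 + 1 \cdot 2 \left(-2\right) = 2 + 2 \left(-2\right) = 2 - 4 = -2$)
$k{\left(j,O \right)} = 7 - O^{2} - 2 j$ ($k{\left(j,O \right)} = 4 - \left(\left(2 j + O O\right) - 3\right) = 4 - \left(\left(2 j + O^{2}\right) - 3\right) = 4 - \left(\left(O^{2} + 2 j\right) - 3\right) = 4 - \left(-3 + O^{2} + 2 j\right) = 7 - O^{2} - 2 j$)
$q{\left(m \right)} = - 4 m$ ($q{\left(m \right)} = \left(m + m\right) \left(-2\right) = 2 m \left(-2\right) = - 4 m$)
$q{\left(k{\left(9,-7 \right)} \right)} - 38022 = - 4 \left(7 - \left(-7\right)^{2} - 18\right) - 38022 = - 4 \left(7 - 49 - 18\right) - 38022 = \left(-4\right) \left(-60\right) - 38022 = 240 - 38022 = -37782$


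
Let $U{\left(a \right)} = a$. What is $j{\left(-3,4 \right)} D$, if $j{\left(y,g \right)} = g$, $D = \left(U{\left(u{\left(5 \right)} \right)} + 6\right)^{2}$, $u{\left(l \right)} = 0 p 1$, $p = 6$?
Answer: $144$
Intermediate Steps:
$u{\left(l \right)} = 0$ ($u{\left(l \right)} = 0 \cdot 6 \cdot 1 = 0 \cdot 1 = 0$)
$D = 36$ ($D = \left(0 + 6\right)^{2} = 6^{2} = 36$)
$j{\left(-3,4 \right)} D = 4 \cdot 36 = 144$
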